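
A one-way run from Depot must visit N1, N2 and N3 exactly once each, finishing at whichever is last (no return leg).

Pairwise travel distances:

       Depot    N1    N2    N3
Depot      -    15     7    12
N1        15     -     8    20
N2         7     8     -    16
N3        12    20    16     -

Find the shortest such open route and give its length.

Shortest open route: 35.

There are 3! = 6 possible orderings.
Depot - N1 - N2 - N3: 15+8+16 = 39
Depot - N1 - N3 - N2: 15+20+16 = 51
Depot - N2 - N1 - N3: 7+8+20 = 35
Depot - N2 - N3 - N1: 7+16+20 = 43
Depot - N3 - N1 - N2: 12+20+8 = 40
Depot - N3 - N2 - N1: 12+16+8 = 36
The minimum is 35.
One shortest path: Depot → N2 → N1 → N3.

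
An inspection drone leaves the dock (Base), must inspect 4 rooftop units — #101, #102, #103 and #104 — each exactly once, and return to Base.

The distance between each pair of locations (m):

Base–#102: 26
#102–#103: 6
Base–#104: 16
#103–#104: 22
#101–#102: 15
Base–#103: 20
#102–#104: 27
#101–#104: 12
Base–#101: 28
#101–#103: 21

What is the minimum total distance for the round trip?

Minimum total distance: 69 m.

With 4 stops there are 4!/2 = 12 distinct round trips (a route and its reverse cost the same).
Base - #101 - #102 - #103 - #104 - Base: 28+15+6+22+16 = 87
Base - #101 - #102 - #104 - #103 - Base: 28+15+27+22+20 = 112
Base - #101 - #103 - #102 - #104 - Base: 28+21+6+27+16 = 98
Base - #101 - #103 - #104 - #102 - Base: 28+21+22+27+26 = 124
Base - #101 - #104 - #102 - #103 - Base: 28+12+27+6+20 = 93
Base - #101 - #104 - #103 - #102 - Base: 28+12+22+6+26 = 94
Base - #102 - #101 - #103 - #104 - Base: 26+15+21+22+16 = 100
Base - #102 - #101 - #104 - #103 - Base: 26+15+12+22+20 = 95
Base - #102 - #103 - #101 - #104 - Base: 26+6+21+12+16 = 81
Base - #102 - #104 - #101 - #103 - Base: 26+27+12+21+20 = 106
Base - #103 - #101 - #102 - #104 - Base: 20+21+15+27+16 = 99
Base - #103 - #102 - #101 - #104 - Base: 20+6+15+12+16 = 69
The minimum is 69.
One optimal route: Base → #103 → #102 → #101 → #104 → Base (or its reverse).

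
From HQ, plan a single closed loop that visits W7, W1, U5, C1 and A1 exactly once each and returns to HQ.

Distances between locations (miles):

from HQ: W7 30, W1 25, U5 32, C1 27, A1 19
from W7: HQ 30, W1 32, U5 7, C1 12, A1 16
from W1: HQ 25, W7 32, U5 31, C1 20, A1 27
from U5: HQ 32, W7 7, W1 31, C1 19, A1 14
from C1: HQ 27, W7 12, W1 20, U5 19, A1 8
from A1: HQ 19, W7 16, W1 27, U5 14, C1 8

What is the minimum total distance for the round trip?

Shortest round trip = 97 miles.

HQ - W7 - W1 - U5 - C1 - A1 - HQ: 30+32+31+19+8+19 = 139
HQ - W7 - W1 - U5 - A1 - C1 - HQ: 30+32+31+14+8+27 = 142
HQ - W7 - W1 - C1 - U5 - A1 - HQ: 30+32+20+19+14+19 = 134
HQ - W7 - W1 - C1 - A1 - U5 - HQ: 30+32+20+8+14+32 = 136
HQ - W7 - W1 - A1 - U5 - C1 - HQ: 30+32+27+14+19+27 = 149
HQ - W7 - W1 - A1 - C1 - U5 - HQ: 30+32+27+8+19+32 = 148
HQ - W7 - U5 - W1 - C1 - A1 - HQ: 30+7+31+20+8+19 = 115
HQ - W7 - U5 - W1 - A1 - C1 - HQ: 30+7+31+27+8+27 = 130
HQ - W7 - U5 - C1 - W1 - A1 - HQ: 30+7+19+20+27+19 = 122
HQ - W7 - U5 - C1 - A1 - W1 - HQ: 30+7+19+8+27+25 = 116
HQ - W7 - U5 - A1 - W1 - C1 - HQ: 30+7+14+27+20+27 = 125
HQ - W7 - U5 - A1 - C1 - W1 - HQ: 30+7+14+8+20+25 = 104
HQ - W7 - C1 - W1 - U5 - A1 - HQ: 30+12+20+31+14+19 = 126
HQ - W7 - C1 - W1 - A1 - U5 - HQ: 30+12+20+27+14+32 = 135
… (46 more)
HQ - W1 - C1 - W7 - U5 - A1 - HQ: 25+20+12+7+14+19 = 97  ← best
The minimum is 97.
One optimal route: HQ → W1 → C1 → W7 → U5 → A1 → HQ (or its reverse).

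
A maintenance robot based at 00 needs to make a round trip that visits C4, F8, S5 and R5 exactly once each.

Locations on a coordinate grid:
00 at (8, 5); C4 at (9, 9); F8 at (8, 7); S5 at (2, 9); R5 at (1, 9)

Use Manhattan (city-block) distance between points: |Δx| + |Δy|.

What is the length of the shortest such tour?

Minimum total distance: 24.

With 4 stops there are 4!/2 = 12 distinct round trips (a route and its reverse cost the same).
00 - C4 - F8 - S5 - R5 - 00: 5+3+8+1+11 = 28
00 - C4 - F8 - R5 - S5 - 00: 5+3+9+1+10 = 28
00 - C4 - S5 - F8 - R5 - 00: 5+7+8+9+11 = 40
00 - C4 - S5 - R5 - F8 - 00: 5+7+1+9+2 = 24
00 - C4 - R5 - F8 - S5 - 00: 5+8+9+8+10 = 40
00 - C4 - R5 - S5 - F8 - 00: 5+8+1+8+2 = 24
00 - F8 - C4 - S5 - R5 - 00: 2+3+7+1+11 = 24
00 - F8 - C4 - R5 - S5 - 00: 2+3+8+1+10 = 24
00 - F8 - S5 - C4 - R5 - 00: 2+8+7+8+11 = 36
00 - F8 - R5 - C4 - S5 - 00: 2+9+8+7+10 = 36
00 - S5 - C4 - F8 - R5 - 00: 10+7+3+9+11 = 40
00 - S5 - F8 - C4 - R5 - 00: 10+8+3+8+11 = 40
The minimum is 24.
One optimal route: 00 → C4 → S5 → R5 → F8 → 00 (or its reverse).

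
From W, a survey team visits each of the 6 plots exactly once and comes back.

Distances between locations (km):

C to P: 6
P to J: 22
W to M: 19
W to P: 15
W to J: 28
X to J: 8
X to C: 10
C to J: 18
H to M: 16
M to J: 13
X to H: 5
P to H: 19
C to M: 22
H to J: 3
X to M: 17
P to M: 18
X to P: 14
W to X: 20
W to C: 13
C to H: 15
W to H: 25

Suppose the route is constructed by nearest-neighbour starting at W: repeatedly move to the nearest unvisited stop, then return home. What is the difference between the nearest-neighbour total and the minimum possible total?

The nearest-neighbour route is 2 km longer than optimal.

From W: C=13, P=15, M=19, X=20, H=25, J=28 → choose C (13).
From C: P=6, X=10, H=15, J=18, M=22 → choose P (6).
From P: X=14, M=18, H=19, J=22 → choose X (14).
From X: H=5, J=8, M=17 → choose H (5).
From H: J=3, M=16 → choose J (3).
From J: M=13 → choose M (13).
NN route W → C → P → X → H → J → M → W costs 73.
Optimal: W → P → C → X → H → J → M → W costs 71 (by enumerating all 360 distinct tours).
Excess = 73 − 71 = 2.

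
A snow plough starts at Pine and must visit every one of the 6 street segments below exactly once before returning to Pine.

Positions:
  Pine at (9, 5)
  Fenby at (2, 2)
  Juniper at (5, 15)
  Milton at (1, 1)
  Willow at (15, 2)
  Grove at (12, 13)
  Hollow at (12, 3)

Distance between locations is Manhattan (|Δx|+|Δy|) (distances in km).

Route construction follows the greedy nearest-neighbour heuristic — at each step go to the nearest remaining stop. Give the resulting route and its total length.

62 km along Pine → Hollow → Willow → Fenby → Milton → Juniper → Grove → Pine.

At Pine the remaining stops are Hollow 5, Willow 9, Fenby 10, Grove 11, Milton 12, Juniper 14; go to Hollow.
At Hollow the remaining stops are Willow 4, Grove 10, Fenby 11, Milton 13, Juniper 19; go to Willow.
At Willow the remaining stops are Fenby 13, Grove 14, Milton 15, Juniper 23; go to Fenby.
At Fenby the remaining stops are Milton 2, Juniper 16, Grove 21; go to Milton.
At Milton the remaining stops are Juniper 18, Grove 23; go to Juniper.
At Juniper the remaining stops are Grove 9; go to Grove.
Return Grove→Pine: 11.
Total = 5 + 4 + 13 + 2 + 18 + 9 + 11 = 62.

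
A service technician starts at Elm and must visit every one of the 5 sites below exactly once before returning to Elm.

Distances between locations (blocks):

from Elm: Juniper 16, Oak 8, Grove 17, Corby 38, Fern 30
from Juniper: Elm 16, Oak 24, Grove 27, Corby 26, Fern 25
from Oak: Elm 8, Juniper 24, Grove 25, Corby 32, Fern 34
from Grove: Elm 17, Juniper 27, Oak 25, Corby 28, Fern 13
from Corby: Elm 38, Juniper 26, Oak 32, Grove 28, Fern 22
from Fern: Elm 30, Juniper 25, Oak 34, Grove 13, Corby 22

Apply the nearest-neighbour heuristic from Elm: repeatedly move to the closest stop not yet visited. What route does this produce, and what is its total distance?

At Elm the remaining stops are Oak 8, Juniper 16, Grove 17, Fern 30, Corby 38; go to Oak.
At Oak the remaining stops are Juniper 24, Grove 25, Corby 32, Fern 34; go to Juniper.
At Juniper the remaining stops are Fern 25, Corby 26, Grove 27; go to Fern.
At Fern the remaining stops are Grove 13, Corby 22; go to Grove.
At Grove the remaining stops are Corby 28; go to Corby.
Return Corby→Elm: 38.
Total = 8 + 24 + 25 + 13 + 28 + 38 = 136.

Total distance 136 blocks via the nearest-neighbour route Elm → Oak → Juniper → Fern → Grove → Corby → Elm.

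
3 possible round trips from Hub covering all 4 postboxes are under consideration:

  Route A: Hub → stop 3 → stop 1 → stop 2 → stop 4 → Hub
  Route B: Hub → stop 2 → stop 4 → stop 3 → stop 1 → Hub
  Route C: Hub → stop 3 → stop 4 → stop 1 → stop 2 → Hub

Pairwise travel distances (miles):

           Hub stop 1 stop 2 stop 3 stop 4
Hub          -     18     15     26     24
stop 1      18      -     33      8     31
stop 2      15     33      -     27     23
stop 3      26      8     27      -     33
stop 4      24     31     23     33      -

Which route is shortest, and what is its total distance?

97 miles — Route B is the shortest.

Route A: 26 + 8 + 33 + 23 + 24 = 114
Route B: 15 + 23 + 33 + 8 + 18 = 97
Route C: 26 + 33 + 31 + 33 + 15 = 138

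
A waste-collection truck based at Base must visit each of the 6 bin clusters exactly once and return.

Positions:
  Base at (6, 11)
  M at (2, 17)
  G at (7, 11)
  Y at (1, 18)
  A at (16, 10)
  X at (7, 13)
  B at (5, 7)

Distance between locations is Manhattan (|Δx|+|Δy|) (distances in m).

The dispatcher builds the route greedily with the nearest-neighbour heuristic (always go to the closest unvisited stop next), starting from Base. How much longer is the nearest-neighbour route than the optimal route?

Base: G=1, X=3, B=5, M=10, A=11, Y=12 ⇒ G
G: X=2, B=6, A=10, M=11, Y=13 ⇒ X
X: B=8, M=9, Y=11, A=12 ⇒ B
B: M=13, A=14, Y=15 ⇒ M
M: Y=2, A=21 ⇒ Y
Y: A=23 ⇒ A
NN route Base → G → X → B → M → Y → A → Base costs 60.
Optimal: Base → M → Y → X → G → A → B → Base costs 54 (by enumerating all 360 distinct tours).
Excess = 60 − 54 = 6.

The nearest-neighbour route is 6 m longer than optimal.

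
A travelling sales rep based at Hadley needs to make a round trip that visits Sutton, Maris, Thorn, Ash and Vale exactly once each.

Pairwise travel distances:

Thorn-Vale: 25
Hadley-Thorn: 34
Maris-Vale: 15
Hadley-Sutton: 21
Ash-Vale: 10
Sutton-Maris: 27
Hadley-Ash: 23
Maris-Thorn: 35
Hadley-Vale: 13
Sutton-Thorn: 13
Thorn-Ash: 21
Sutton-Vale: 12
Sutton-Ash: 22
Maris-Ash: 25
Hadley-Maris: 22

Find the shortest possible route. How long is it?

With 5 stops there are 5!/2 = 60 distinct round trips (a route and its reverse cost the same).
Hadley→Sutton→Maris→Thorn→Ash→Vale→Hadley: 21+27+35+21+10+13 = 127
Hadley→Sutton→Maris→Thorn→Vale→Ash→Hadley: 21+27+35+25+10+23 = 141
Hadley→Sutton→Maris→Ash→Thorn→Vale→Hadley: 21+27+25+21+25+13 = 132
Hadley→Sutton→Maris→Ash→Vale→Thorn→Hadley: 21+27+25+10+25+34 = 142
Hadley→Sutton→Maris→Vale→Thorn→Ash→Hadley: 21+27+15+25+21+23 = 132
Hadley→Sutton→Maris→Vale→Ash→Thorn→Hadley: 21+27+15+10+21+34 = 128
Hadley→Sutton→Thorn→Maris→Ash→Vale→Hadley: 21+13+35+25+10+13 = 117
Hadley→Sutton→Thorn→Maris→Vale→Ash→Hadley: 21+13+35+15+10+23 = 117
Hadley→Sutton→Thorn→Ash→Maris→Vale→Hadley: 21+13+21+25+15+13 = 108
Hadley→Sutton→Thorn→Ash→Vale→Maris→Hadley: 21+13+21+10+15+22 = 102
Hadley→Sutton→Thorn→Vale→Maris→Ash→Hadley: 21+13+25+15+25+23 = 122
Hadley→Sutton→Thorn→Vale→Ash→Maris→Hadley: 21+13+25+10+25+22 = 116
Hadley→Sutton→Ash→Maris→Thorn→Vale→Hadley: 21+22+25+35+25+13 = 141
Hadley→Sutton→Ash→Maris→Vale→Thorn→Hadley: 21+22+25+15+25+34 = 142
… (46 more)
The minimum is 102.
One optimal route: Hadley → Sutton → Thorn → Ash → Vale → Maris → Hadley (or its reverse).

102 — the shortest possible round trip.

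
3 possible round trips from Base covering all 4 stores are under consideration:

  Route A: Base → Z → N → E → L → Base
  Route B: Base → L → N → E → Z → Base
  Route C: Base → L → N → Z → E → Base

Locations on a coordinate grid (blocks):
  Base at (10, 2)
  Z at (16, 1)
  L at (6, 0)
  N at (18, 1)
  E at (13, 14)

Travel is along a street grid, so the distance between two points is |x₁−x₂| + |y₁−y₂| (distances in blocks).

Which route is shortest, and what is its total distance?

Route A: 7 + 2 + 18 + 21 + 6 = 54
Route B: 6 + 13 + 18 + 16 + 7 = 60
Route C: 6 + 13 + 2 + 16 + 15 = 52

52 blocks — Route C is the shortest.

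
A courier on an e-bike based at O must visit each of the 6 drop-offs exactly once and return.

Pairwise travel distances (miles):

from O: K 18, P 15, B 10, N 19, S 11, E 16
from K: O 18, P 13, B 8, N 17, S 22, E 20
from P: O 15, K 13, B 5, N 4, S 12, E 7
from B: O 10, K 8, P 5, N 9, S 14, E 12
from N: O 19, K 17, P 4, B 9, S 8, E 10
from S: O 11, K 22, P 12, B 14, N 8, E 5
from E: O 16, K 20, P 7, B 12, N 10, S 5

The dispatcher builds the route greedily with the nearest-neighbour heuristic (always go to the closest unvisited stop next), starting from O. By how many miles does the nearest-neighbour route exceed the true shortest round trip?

Excess over optimum: 9 miles.

From O: B=10, S=11, P=15, E=16, K=18, N=19 → choose B (10).
From B: P=5, K=8, N=9, E=12, S=14 → choose P (5).
From P: N=4, E=7, S=12, K=13 → choose N (4).
From N: S=8, E=10, K=17 → choose S (8).
From S: E=5, K=22 → choose E (5).
From E: K=20 → choose K (20).
NN route O → B → P → N → S → E → K → O costs 70.
Optimal: O → K → B → P → N → E → S → O costs 61 (by enumerating all 360 distinct tours).
Excess = 70 − 61 = 9.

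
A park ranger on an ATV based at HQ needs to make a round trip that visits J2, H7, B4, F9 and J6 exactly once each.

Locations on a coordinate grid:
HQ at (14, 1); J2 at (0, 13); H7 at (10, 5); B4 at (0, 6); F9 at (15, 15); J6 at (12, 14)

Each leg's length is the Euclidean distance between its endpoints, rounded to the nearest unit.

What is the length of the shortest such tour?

52 — the shortest possible round trip.

HQ - J2 - H7 - B4 - F9 - J6 - HQ: 18+13+10+17+3+13 = 74
HQ - J2 - H7 - B4 - J6 - F9 - HQ: 18+13+10+14+3+14 = 72
HQ - J2 - H7 - F9 - B4 - J6 - HQ: 18+13+11+17+14+13 = 86
HQ - J2 - H7 - F9 - J6 - B4 - HQ: 18+13+11+3+14+15 = 74
HQ - J2 - H7 - J6 - B4 - F9 - HQ: 18+13+9+14+17+14 = 85
HQ - J2 - H7 - J6 - F9 - B4 - HQ: 18+13+9+3+17+15 = 75
HQ - J2 - B4 - H7 - F9 - J6 - HQ: 18+7+10+11+3+13 = 62
HQ - J2 - B4 - H7 - J6 - F9 - HQ: 18+7+10+9+3+14 = 61
HQ - J2 - B4 - F9 - H7 - J6 - HQ: 18+7+17+11+9+13 = 75
HQ - J2 - B4 - F9 - J6 - H7 - HQ: 18+7+17+3+9+6 = 60
HQ - J2 - B4 - J6 - H7 - F9 - HQ: 18+7+14+9+11+14 = 73
HQ - J2 - B4 - J6 - F9 - H7 - HQ: 18+7+14+3+11+6 = 59
HQ - J2 - F9 - H7 - B4 - J6 - HQ: 18+15+11+10+14+13 = 81
HQ - J2 - F9 - H7 - J6 - B4 - HQ: 18+15+11+9+14+15 = 82
… (46 more)
HQ - H7 - B4 - J2 - J6 - F9 - HQ: 6+10+7+12+3+14 = 52  ← best
The minimum is 52.
One optimal route: HQ → H7 → B4 → J2 → J6 → F9 → HQ (or its reverse).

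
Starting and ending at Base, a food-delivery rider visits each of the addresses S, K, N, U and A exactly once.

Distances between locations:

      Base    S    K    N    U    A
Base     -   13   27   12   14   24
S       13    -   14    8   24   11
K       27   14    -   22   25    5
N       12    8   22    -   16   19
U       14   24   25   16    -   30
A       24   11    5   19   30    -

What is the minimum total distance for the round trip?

Base - S - K - N - U - A - Base: 13+14+22+16+30+24 = 119
Base - S - K - N - A - U - Base: 13+14+22+19+30+14 = 112
Base - S - K - U - N - A - Base: 13+14+25+16+19+24 = 111
Base - S - K - U - A - N - Base: 13+14+25+30+19+12 = 113
Base - S - K - A - N - U - Base: 13+14+5+19+16+14 = 81
Base - S - K - A - U - N - Base: 13+14+5+30+16+12 = 90
Base - S - N - K - U - A - Base: 13+8+22+25+30+24 = 122
Base - S - N - K - A - U - Base: 13+8+22+5+30+14 = 92
Base - S - N - U - K - A - Base: 13+8+16+25+5+24 = 91
Base - S - N - U - A - K - Base: 13+8+16+30+5+27 = 99
Base - S - N - A - K - U - Base: 13+8+19+5+25+14 = 84
Base - S - N - A - U - K - Base: 13+8+19+30+25+27 = 122
Base - S - U - K - N - A - Base: 13+24+25+22+19+24 = 127
Base - S - U - K - A - N - Base: 13+24+25+5+19+12 = 98
… (46 more)
Base - N - S - A - K - U - Base: 12+8+11+5+25+14 = 75  ← best
The minimum is 75.
One optimal route: Base → N → S → A → K → U → Base (or its reverse).

Minimum total distance: 75.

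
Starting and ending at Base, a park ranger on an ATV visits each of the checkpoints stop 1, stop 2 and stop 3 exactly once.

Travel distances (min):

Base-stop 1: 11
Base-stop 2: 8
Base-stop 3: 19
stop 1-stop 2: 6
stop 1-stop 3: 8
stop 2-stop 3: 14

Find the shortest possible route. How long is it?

41 min — the shortest possible round trip.

Base → stop 1 → stop 2 → stop 3 → Base: 11+6+14+19 = 50
Base → stop 1 → stop 3 → stop 2 → Base: 11+8+14+8 = 41
Base → stop 2 → stop 1 → stop 3 → Base: 8+6+8+19 = 41
The minimum is 41.
One optimal route: Base → stop 1 → stop 3 → stop 2 → Base (or its reverse).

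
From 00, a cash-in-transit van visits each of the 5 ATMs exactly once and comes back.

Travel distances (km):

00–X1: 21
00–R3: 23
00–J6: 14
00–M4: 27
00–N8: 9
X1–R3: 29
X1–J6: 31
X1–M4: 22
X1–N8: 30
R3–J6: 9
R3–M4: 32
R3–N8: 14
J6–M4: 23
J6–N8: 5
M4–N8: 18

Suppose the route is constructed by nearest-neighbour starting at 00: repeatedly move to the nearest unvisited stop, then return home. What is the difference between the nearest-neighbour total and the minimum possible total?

Excess over optimum: 3 km.

00: N8=9, J6=14, X1=21, R3=23, M4=27 ⇒ N8
N8: J6=5, R3=14, M4=18, X1=30 ⇒ J6
J6: R3=9, M4=23, X1=31 ⇒ R3
R3: X1=29, M4=32 ⇒ X1
X1: M4=22 ⇒ M4
NN route 00 → N8 → J6 → R3 → X1 → M4 → 00 costs 101.
Optimal: 00 → X1 → M4 → R3 → J6 → N8 → 00 costs 98 (by enumerating all 60 distinct tours).
Excess = 101 − 98 = 3.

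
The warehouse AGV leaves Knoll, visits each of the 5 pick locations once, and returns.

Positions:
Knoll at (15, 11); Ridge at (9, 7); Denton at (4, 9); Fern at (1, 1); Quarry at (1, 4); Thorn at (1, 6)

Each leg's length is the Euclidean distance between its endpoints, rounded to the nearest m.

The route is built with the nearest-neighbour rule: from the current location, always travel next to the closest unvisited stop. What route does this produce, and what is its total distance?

From Knoll: distances to unvisited — Ridge=7, Denton=11, Thorn=15, Quarry=16, Fern=17. Nearest is Ridge (7).
From Ridge: distances to unvisited — Denton=5, Thorn=8, Quarry=9, Fern=10. Nearest is Denton (5).
From Denton: distances to unvisited — Thorn=4, Quarry=6, Fern=9. Nearest is Thorn (4).
From Thorn: distances to unvisited — Quarry=2, Fern=5. Nearest is Quarry (2).
From Quarry: distances to unvisited — Fern=3. Nearest is Fern (3).
Return Fern→Knoll: 17.
Total = 7 + 5 + 4 + 2 + 3 + 17 = 38.

Nearest-neighbour total = 38 m; route Knoll → Ridge → Denton → Thorn → Quarry → Fern → Knoll.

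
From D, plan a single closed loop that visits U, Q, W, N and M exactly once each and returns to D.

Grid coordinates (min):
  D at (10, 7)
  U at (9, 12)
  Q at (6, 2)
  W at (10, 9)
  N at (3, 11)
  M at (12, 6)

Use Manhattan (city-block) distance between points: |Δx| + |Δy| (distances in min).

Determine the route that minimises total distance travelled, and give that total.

D → U → Q → W → N → M → D: 6+13+11+9+14+3 = 56
D → U → Q → W → M → N → D: 6+13+11+5+14+11 = 60
D → U → Q → N → W → M → D: 6+13+12+9+5+3 = 48
D → U → Q → N → M → W → D: 6+13+12+14+5+2 = 52
D → U → Q → M → W → N → D: 6+13+10+5+9+11 = 54
D → U → Q → M → N → W → D: 6+13+10+14+9+2 = 54
D → U → W → Q → N → M → D: 6+4+11+12+14+3 = 50
D → U → W → Q → M → N → D: 6+4+11+10+14+11 = 56
D → U → W → N → Q → M → D: 6+4+9+12+10+3 = 44
D → U → W → N → M → Q → D: 6+4+9+14+10+9 = 52
D → U → W → M → Q → N → D: 6+4+5+10+12+11 = 48
D → U → W → M → N → Q → D: 6+4+5+14+12+9 = 50
D → U → N → Q → W → M → D: 6+7+12+11+5+3 = 44
D → U → N → Q → M → W → D: 6+7+12+10+5+2 = 42
… (46 more)
D → W → U → N → Q → M → D: 2+4+7+12+10+3 = 38  ← best
The minimum is 38.
One optimal route: D → W → U → N → Q → M → D (or its reverse).

Shortest round trip = 38 min.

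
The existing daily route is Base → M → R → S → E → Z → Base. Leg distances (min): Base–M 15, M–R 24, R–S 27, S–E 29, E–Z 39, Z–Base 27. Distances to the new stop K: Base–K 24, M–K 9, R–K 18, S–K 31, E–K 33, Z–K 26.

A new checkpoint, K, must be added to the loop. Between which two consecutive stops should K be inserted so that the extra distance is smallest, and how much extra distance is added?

Adding 3 min by placing K on the M–R leg.

Insertion cost between consecutive stops i–j is d(i,K) + d(K,j) − d(i,j):
  between Base and M: 24 + 9 − 15 = 18
  between M and R: 9 + 18 − 24 = 3
  between R and S: 18 + 31 − 27 = 22
  between S and E: 31 + 33 − 29 = 35
  between E and Z: 33 + 26 − 39 = 20
  between Z and Base: 26 + 24 − 27 = 23
Cheapest insertion is between M and R, adding 3.
New total = 161 + 3 = 164.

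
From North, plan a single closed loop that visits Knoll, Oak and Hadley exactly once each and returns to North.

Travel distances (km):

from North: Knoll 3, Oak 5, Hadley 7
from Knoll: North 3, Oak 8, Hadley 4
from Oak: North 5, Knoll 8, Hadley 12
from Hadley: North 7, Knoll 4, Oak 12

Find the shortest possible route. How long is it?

With 3 stops there are 3!/2 = 3 distinct round trips (a route and its reverse cost the same).
North→Knoll→Oak→Hadley→North: 3+8+12+7 = 30
North→Knoll→Hadley→Oak→North: 3+4+12+5 = 24
North→Oak→Knoll→Hadley→North: 5+8+4+7 = 24
The minimum is 24.
One optimal route: North → Knoll → Hadley → Oak → North (or its reverse).

Minimum total distance: 24 km.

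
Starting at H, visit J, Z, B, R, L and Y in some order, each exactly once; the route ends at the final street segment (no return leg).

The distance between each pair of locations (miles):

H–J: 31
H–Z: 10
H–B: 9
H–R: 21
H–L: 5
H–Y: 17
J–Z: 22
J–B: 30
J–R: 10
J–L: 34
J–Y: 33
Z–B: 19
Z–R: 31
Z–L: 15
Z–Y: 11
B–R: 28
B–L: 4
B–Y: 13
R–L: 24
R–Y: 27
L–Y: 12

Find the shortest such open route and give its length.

There are 6! = 720 possible orderings.
H→J→Z→B→R→L→Y: 31+22+19+28+24+12 = 136
H→J→Z→B→R→Y→L: 31+22+19+28+27+12 = 139
H→J→Z→B→L→R→Y: 31+22+19+4+24+27 = 127
H→J→Z→B→L→Y→R: 31+22+19+4+12+27 = 115
H→J→Z→B→Y→R→L: 31+22+19+13+27+24 = 136
H→J→Z→B→Y→L→R: 31+22+19+13+12+24 = 121
H→J→Z→R→B→L→Y: 31+22+31+28+4+12 = 128
H→J→Z→R→B→Y→L: 31+22+31+28+13+12 = 137
… (712 more)
H→L→B→Y→Z→J→R: 5+4+13+11+22+10 = 65  ← best
The minimum is 65.
One shortest path: H → L → B → Y → Z → J → R.

Minimum one-way distance = 65 miles.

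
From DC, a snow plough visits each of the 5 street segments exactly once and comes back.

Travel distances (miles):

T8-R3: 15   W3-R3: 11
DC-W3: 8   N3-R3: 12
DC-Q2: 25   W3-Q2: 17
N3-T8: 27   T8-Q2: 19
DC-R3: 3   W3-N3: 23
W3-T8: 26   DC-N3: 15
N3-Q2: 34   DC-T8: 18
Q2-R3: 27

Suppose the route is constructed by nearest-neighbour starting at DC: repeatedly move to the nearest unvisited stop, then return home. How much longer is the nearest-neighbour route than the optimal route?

The nearest-neighbour route is 6 miles longer than optimal.

DC: R3=3, W3=8, N3=15, T8=18, Q2=25 ⇒ R3
R3: W3=11, N3=12, T8=15, Q2=27 ⇒ W3
W3: Q2=17, N3=23, T8=26 ⇒ Q2
Q2: T8=19, N3=34 ⇒ T8
T8: N3=27 ⇒ N3
NN route DC → R3 → W3 → Q2 → T8 → N3 → DC costs 92.
Optimal: DC → W3 → Q2 → T8 → N3 → R3 → DC costs 86 (by enumerating all 60 distinct tours).
Excess = 92 − 86 = 6.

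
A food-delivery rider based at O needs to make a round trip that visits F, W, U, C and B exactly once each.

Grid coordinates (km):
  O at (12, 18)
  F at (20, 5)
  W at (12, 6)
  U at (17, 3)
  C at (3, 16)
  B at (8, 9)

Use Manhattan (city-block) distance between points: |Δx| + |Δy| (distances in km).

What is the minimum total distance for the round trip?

Shortest round trip = 64 km.

O-F-W-U-C-B-O: 21+9+8+27+12+13 = 90
O-F-W-U-B-C-O: 21+9+8+15+12+11 = 76
O-F-W-C-U-B-O: 21+9+19+27+15+13 = 104
O-F-W-C-B-U-O: 21+9+19+12+15+20 = 96
O-F-W-B-U-C-O: 21+9+7+15+27+11 = 90
O-F-W-B-C-U-O: 21+9+7+12+27+20 = 96
O-F-U-W-C-B-O: 21+5+8+19+12+13 = 78
O-F-U-W-B-C-O: 21+5+8+7+12+11 = 64
O-F-U-C-W-B-O: 21+5+27+19+7+13 = 92
O-F-U-C-B-W-O: 21+5+27+12+7+12 = 84
O-F-U-B-W-C-O: 21+5+15+7+19+11 = 78
O-F-U-B-C-W-O: 21+5+15+12+19+12 = 84
O-F-C-W-U-B-O: 21+28+19+8+15+13 = 104
O-F-C-W-B-U-O: 21+28+19+7+15+20 = 110
… (46 more)
The minimum is 64.
One optimal route: O → F → U → W → B → C → O (or its reverse).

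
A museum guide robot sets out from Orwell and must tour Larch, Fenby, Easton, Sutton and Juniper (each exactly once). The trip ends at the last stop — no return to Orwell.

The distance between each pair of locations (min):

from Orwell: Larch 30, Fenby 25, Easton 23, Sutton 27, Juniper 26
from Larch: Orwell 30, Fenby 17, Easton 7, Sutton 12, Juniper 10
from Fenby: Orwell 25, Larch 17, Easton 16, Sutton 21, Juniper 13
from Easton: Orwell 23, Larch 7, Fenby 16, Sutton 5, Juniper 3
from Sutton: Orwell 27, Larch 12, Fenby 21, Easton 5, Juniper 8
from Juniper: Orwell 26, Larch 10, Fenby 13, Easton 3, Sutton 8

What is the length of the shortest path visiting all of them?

Shortest open route: 58 min.

There are 5! = 120 possible orderings.
Orwell → Larch → Fenby → Easton → Sutton → Juniper: 30+17+16+5+8 = 76
Orwell → Larch → Fenby → Easton → Juniper → Sutton: 30+17+16+3+8 = 74
Orwell → Larch → Fenby → Sutton → Easton → Juniper: 30+17+21+5+3 = 76
Orwell → Larch → Fenby → Sutton → Juniper → Easton: 30+17+21+8+3 = 79
Orwell → Larch → Fenby → Juniper → Easton → Sutton: 30+17+13+3+5 = 68
Orwell → Larch → Fenby → Juniper → Sutton → Easton: 30+17+13+8+5 = 73
Orwell → Larch → Easton → Fenby → Sutton → Juniper: 30+7+16+21+8 = 82
Orwell → Larch → Easton → Fenby → Juniper → Sutton: 30+7+16+13+8 = 74
Orwell → Larch → Easton → Sutton → Fenby → Juniper: 30+7+5+21+13 = 76
Orwell → Larch → Easton → Sutton → Juniper → Fenby: 30+7+5+8+13 = 63
Orwell → Larch → Easton → Juniper → Fenby → Sutton: 30+7+3+13+21 = 74
Orwell → Larch → Easton → Juniper → Sutton → Fenby: 30+7+3+8+21 = 69
Orwell → Larch → Sutton → Fenby → Easton → Juniper: 30+12+21+16+3 = 82
Orwell → Larch → Sutton → Fenby → Juniper → Easton: 30+12+21+13+3 = 79
… (106 more)
Orwell → Fenby → Juniper → Easton → Sutton → Larch: 25+13+3+5+12 = 58  ← best
The minimum is 58.
One shortest path: Orwell → Fenby → Juniper → Easton → Sutton → Larch.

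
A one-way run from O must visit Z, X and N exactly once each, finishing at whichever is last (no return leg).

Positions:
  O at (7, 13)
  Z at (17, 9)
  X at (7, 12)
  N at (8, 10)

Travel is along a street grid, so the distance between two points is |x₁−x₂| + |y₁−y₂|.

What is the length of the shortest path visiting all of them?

There are 3! = 6 possible orderings.
O - Z - X - N: 14+13+3 = 30
O - Z - N - X: 14+10+3 = 27
O - X - Z - N: 1+13+10 = 24
O - X - N - Z: 1+3+10 = 14
O - N - Z - X: 4+10+13 = 27
O - N - X - Z: 4+3+13 = 20
The minimum is 14.
One shortest path: O → X → N → Z.

Shortest open route: 14.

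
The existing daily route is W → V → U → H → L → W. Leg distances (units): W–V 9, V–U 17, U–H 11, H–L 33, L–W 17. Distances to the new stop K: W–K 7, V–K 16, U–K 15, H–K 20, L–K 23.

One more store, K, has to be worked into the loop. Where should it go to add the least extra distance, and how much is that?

Insertion cost between consecutive stops i–j is d(i,K) + d(K,j) − d(i,j):
  between W and V: 7 + 16 − 9 = 14
  between V and U: 16 + 15 − 17 = 14
  between U and H: 15 + 20 − 11 = 24
  between H and L: 20 + 23 − 33 = 10
  between L and W: 23 + 7 − 17 = 13
Cheapest insertion is between H and L, adding 10.
New total = 87 + 10 = 97.

+10 — insert K between H and L.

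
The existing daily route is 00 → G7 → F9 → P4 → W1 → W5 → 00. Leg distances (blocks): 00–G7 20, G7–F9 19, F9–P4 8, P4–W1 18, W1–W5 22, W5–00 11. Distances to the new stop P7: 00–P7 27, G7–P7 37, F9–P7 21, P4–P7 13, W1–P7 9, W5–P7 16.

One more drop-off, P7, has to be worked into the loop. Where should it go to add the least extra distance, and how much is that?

Adding 3 blocks by placing P7 on the W1–W5 leg.

Insertion cost between consecutive stops i–j is d(i,P7) + d(P7,j) − d(i,j):
  between 00 and G7: 27 + 37 − 20 = 44
  between G7 and F9: 37 + 21 − 19 = 39
  between F9 and P4: 21 + 13 − 8 = 26
  between P4 and W1: 13 + 9 − 18 = 4
  between W1 and W5: 9 + 16 − 22 = 3
  between W5 and 00: 16 + 27 − 11 = 32
Cheapest insertion is between W1 and W5, adding 3.
New total = 98 + 3 = 101.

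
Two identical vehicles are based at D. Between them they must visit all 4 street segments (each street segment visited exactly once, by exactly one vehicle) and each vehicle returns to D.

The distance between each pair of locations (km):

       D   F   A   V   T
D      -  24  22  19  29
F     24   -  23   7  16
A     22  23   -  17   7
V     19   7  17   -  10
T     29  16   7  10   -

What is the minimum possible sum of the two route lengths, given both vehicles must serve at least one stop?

106 km — the smallest possible combined total.

There are 2^3 − 1 = 7 ways to divide the 4 stops into two non-empty groups. For each, the best each vehicle can do is its own shortest tour through its group:
  {F} + {A, V, T}: 48 + 58 = 106
  {A} + {F, V, T}: 44 + 69 = 113
  {F, A} + {V, T}: 69 + 58 = 127
  {V} + {F, A, T}: 38 + 69 = 107
  {F, V} + {A, T}: 50 + 58 = 108
  {A, V} + {F, T}: 58 + 69 = 127
  … (7 splits in total)
Best: vehicle 1 D → F → D = 48; vehicle 2 D → A → T → V → D = 58; combined 106.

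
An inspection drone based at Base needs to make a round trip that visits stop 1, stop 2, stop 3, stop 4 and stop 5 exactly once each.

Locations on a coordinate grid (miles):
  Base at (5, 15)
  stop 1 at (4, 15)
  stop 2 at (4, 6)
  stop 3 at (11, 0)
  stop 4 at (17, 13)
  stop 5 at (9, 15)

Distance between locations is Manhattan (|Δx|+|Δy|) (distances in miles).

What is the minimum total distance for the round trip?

Minimum total distance: 56 miles.

With 5 stops there are 5!/2 = 60 distinct round trips (a route and its reverse cost the same).
Base→stop 1→stop 2→stop 3→stop 4→stop 5→Base: 1+9+13+19+10+4 = 56
Base→stop 1→stop 2→stop 3→stop 5→stop 4→Base: 1+9+13+17+10+14 = 64
Base→stop 1→stop 2→stop 4→stop 3→stop 5→Base: 1+9+20+19+17+4 = 70
Base→stop 1→stop 2→stop 4→stop 5→stop 3→Base: 1+9+20+10+17+21 = 78
Base→stop 1→stop 2→stop 5→stop 3→stop 4→Base: 1+9+14+17+19+14 = 74
Base→stop 1→stop 2→stop 5→stop 4→stop 3→Base: 1+9+14+10+19+21 = 74
Base→stop 1→stop 3→stop 2→stop 4→stop 5→Base: 1+22+13+20+10+4 = 70
Base→stop 1→stop 3→stop 2→stop 5→stop 4→Base: 1+22+13+14+10+14 = 74
Base→stop 1→stop 3→stop 4→stop 2→stop 5→Base: 1+22+19+20+14+4 = 80
Base→stop 1→stop 3→stop 4→stop 5→stop 2→Base: 1+22+19+10+14+10 = 76
Base→stop 1→stop 3→stop 5→stop 2→stop 4→Base: 1+22+17+14+20+14 = 88
Base→stop 1→stop 3→stop 5→stop 4→stop 2→Base: 1+22+17+10+20+10 = 80
Base→stop 1→stop 4→stop 2→stop 3→stop 5→Base: 1+15+20+13+17+4 = 70
Base→stop 1→stop 4→stop 2→stop 5→stop 3→Base: 1+15+20+14+17+21 = 88
… (46 more)
The minimum is 56.
One optimal route: Base → stop 1 → stop 2 → stop 3 → stop 4 → stop 5 → Base (or its reverse).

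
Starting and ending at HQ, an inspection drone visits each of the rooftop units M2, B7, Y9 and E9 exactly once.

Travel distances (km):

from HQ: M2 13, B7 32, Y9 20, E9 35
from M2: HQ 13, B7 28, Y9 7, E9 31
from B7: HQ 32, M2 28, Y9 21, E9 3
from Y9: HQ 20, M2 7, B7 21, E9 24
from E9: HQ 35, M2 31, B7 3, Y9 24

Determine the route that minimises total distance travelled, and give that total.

Shortest round trip = 79 km.

HQ-M2-B7-Y9-E9-HQ: 13+28+21+24+35 = 121
HQ-M2-B7-E9-Y9-HQ: 13+28+3+24+20 = 88
HQ-M2-Y9-B7-E9-HQ: 13+7+21+3+35 = 79
HQ-M2-Y9-E9-B7-HQ: 13+7+24+3+32 = 79
HQ-M2-E9-B7-Y9-HQ: 13+31+3+21+20 = 88
HQ-M2-E9-Y9-B7-HQ: 13+31+24+21+32 = 121
HQ-B7-M2-Y9-E9-HQ: 32+28+7+24+35 = 126
HQ-B7-M2-E9-Y9-HQ: 32+28+31+24+20 = 135
HQ-B7-Y9-M2-E9-HQ: 32+21+7+31+35 = 126
HQ-B7-E9-M2-Y9-HQ: 32+3+31+7+20 = 93
HQ-Y9-M2-B7-E9-HQ: 20+7+28+3+35 = 93
HQ-Y9-B7-M2-E9-HQ: 20+21+28+31+35 = 135
The minimum is 79.
One optimal route: HQ → M2 → Y9 → B7 → E9 → HQ (or its reverse).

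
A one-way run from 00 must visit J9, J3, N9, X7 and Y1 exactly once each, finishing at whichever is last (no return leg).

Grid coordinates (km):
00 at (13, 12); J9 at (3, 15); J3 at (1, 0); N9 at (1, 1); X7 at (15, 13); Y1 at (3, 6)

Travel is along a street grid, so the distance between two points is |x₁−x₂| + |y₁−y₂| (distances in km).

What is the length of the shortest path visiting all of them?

Shortest open route: 34 km.

There are 5! = 120 possible orderings.
00 - J9 - J3 - N9 - X7 - Y1: 13+17+1+26+19 = 76
00 - J9 - J3 - N9 - Y1 - X7: 13+17+1+7+19 = 57
00 - J9 - J3 - X7 - N9 - Y1: 13+17+27+26+7 = 90
00 - J9 - J3 - X7 - Y1 - N9: 13+17+27+19+7 = 83
00 - J9 - J3 - Y1 - N9 - X7: 13+17+8+7+26 = 71
00 - J9 - J3 - Y1 - X7 - N9: 13+17+8+19+26 = 83
00 - J9 - N9 - J3 - X7 - Y1: 13+16+1+27+19 = 76
00 - J9 - N9 - J3 - Y1 - X7: 13+16+1+8+19 = 57
00 - J9 - N9 - X7 - J3 - Y1: 13+16+26+27+8 = 90
00 - J9 - N9 - X7 - Y1 - J3: 13+16+26+19+8 = 82
00 - J9 - N9 - Y1 - J3 - X7: 13+16+7+8+27 = 71
00 - J9 - N9 - Y1 - X7 - J3: 13+16+7+19+27 = 82
00 - J9 - X7 - J3 - N9 - Y1: 13+14+27+1+7 = 62
00 - J9 - X7 - J3 - Y1 - N9: 13+14+27+8+7 = 69
… (106 more)
00 - X7 - J9 - Y1 - N9 - J3: 3+14+9+7+1 = 34  ← best
The minimum is 34.
One shortest path: 00 → X7 → J9 → Y1 → N9 → J3.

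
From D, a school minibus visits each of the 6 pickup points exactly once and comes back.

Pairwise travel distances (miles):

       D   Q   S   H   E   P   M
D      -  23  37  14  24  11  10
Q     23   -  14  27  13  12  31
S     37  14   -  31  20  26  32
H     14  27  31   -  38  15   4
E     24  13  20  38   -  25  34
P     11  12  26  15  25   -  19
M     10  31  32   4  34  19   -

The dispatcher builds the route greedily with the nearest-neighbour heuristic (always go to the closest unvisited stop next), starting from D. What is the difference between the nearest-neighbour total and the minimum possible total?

12 miles longer than the optimal tour.

From D: M=10, P=11, H=14, Q=23, E=24, S=37 → choose M (10).
From M: H=4, P=19, Q=31, S=32, E=34 → choose H (4).
From H: P=15, Q=27, S=31, E=38 → choose P (15).
From P: Q=12, E=25, S=26 → choose Q (12).
From Q: E=13, S=14 → choose E (13).
From E: S=20 → choose S (20).
NN route D → M → H → P → Q → E → S → D costs 111.
Optimal: D → E → S → Q → P → H → M → D costs 99 (by enumerating all 360 distinct tours).
Excess = 111 − 99 = 12.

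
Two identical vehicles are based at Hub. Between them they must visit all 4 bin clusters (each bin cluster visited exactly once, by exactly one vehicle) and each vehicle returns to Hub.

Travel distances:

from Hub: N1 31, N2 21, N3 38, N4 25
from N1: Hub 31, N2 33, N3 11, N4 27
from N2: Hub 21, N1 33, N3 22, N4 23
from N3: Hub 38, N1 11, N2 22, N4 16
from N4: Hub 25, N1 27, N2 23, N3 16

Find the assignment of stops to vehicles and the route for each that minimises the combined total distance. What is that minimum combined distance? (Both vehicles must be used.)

125 — the smallest possible combined total.

Check every non-empty split of the stops between the two vehicles; for each half take its own optimal tour:
  {N1} + {N2, N3, N4}: 62 + 84 = 146
  {N2} + {N1, N3, N4}: 42 + 83 = 125
  {N1, N2} + {N3, N4}: 85 + 79 = 164
  {N3} + {N1, N2, N4}: 76 + 102 = 178
  {N1, N3} + {N2, N4}: 80 + 69 = 149
  {N2, N3} + {N1, N4}: 81 + 83 = 164
  … (7 splits in total)
Best: vehicle 1 Hub → N2 → Hub = 42; vehicle 2 Hub → N1 → N3 → N4 → Hub = 83; combined 125.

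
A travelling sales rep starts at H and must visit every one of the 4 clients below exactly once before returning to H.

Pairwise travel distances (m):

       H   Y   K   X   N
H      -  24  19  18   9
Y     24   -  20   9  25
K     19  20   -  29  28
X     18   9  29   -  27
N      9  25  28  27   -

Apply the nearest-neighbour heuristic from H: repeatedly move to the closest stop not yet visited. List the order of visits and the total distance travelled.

Total distance 91 m via the nearest-neighbour route H → N → Y → X → K → H.

H → [N:9 / X:18 / K:19 / Y:24] → N (9)
N → [Y:25 / X:27 / K:28] → Y (25)
Y → [X:9 / K:20] → X (9)
X → [K:29] → K (29)
Return K→H: 19.
Total = 9 + 25 + 9 + 29 + 19 = 91.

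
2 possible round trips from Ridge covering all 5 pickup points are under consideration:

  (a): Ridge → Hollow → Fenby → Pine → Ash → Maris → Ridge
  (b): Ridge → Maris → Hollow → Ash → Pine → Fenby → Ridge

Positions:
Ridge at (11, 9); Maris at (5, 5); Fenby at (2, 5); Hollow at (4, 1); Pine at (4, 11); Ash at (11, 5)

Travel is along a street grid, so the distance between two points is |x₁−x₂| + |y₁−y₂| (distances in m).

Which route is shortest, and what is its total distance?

(a): 15 + 6 + 8 + 13 + 6 + 10 = 58
(b): 10 + 5 + 11 + 13 + 8 + 13 = 60

58 m — (a) is the shortest.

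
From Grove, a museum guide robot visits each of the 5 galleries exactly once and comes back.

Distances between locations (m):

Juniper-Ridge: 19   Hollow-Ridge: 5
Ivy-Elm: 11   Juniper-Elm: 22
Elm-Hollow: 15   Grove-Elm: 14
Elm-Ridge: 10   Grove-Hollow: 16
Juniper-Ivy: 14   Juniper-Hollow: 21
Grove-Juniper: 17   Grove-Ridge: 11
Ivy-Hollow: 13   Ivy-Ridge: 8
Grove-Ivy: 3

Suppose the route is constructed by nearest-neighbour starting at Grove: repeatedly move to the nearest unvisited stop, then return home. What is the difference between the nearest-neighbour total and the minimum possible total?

The nearest-neighbour route is 3 m longer than optimal.

From Grove: Ivy=3, Ridge=11, Elm=14, Hollow=16, Juniper=17 → choose Ivy (3).
From Ivy: Ridge=8, Elm=11, Hollow=13, Juniper=14 → choose Ridge (8).
From Ridge: Hollow=5, Elm=10, Juniper=19 → choose Hollow (5).
From Hollow: Elm=15, Juniper=21 → choose Elm (15).
From Elm: Juniper=22 → choose Juniper (22).
NN route Grove → Ivy → Ridge → Hollow → Elm → Juniper → Grove costs 70.
Optimal: Grove → Juniper → Hollow → Ridge → Elm → Ivy → Grove costs 67 (by enumerating all 60 distinct tours).
Excess = 70 − 67 = 3.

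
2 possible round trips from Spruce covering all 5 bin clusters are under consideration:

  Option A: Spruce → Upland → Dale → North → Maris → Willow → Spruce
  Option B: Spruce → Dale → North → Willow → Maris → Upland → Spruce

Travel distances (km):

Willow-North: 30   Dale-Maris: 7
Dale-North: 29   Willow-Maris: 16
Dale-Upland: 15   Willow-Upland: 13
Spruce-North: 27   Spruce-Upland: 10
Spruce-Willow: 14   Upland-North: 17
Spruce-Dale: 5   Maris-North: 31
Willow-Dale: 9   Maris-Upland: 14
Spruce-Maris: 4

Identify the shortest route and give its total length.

Option A: 10 + 15 + 29 + 31 + 16 + 14 = 115
Option B: 5 + 29 + 30 + 16 + 14 + 10 = 104

104 km — Option B is the shortest.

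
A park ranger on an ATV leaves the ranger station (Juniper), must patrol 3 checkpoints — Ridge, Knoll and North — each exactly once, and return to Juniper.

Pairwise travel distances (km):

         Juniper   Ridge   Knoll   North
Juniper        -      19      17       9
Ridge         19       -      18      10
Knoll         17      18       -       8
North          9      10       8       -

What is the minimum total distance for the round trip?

Minimum total distance: 54 km.

Juniper→Ridge→Knoll→North→Juniper: 19+18+8+9 = 54
Juniper→Ridge→North→Knoll→Juniper: 19+10+8+17 = 54
Juniper→Knoll→Ridge→North→Juniper: 17+18+10+9 = 54
The minimum is 54.
One optimal route: Juniper → Ridge → Knoll → North → Juniper (or its reverse).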